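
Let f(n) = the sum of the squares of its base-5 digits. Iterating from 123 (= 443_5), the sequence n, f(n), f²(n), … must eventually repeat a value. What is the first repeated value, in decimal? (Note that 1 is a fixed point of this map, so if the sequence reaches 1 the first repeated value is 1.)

1

123 = (4,4,3)_5 → 4² + 4² + 3² = 41
41 = (1,3,1)_5 → 1² + 3² + 1² = 11
11 = (2,1)_5 → 2² + 1² = 5
5 = (1,0)_5 → 1² + 0² = 1  — reached the fixed point 1.
1 → 1, so 1 is the first repeated value.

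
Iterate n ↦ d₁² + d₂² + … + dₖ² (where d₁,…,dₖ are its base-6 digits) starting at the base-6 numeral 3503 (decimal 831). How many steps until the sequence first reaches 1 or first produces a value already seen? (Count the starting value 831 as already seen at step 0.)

13

831 = (3,5,0,3)_6 → 43
43 = (1,1,1)_6 → 3
3 = (3)_6 → 9
9 = (1,3)_6 → 10
10 = (1,4)_6 → 17
17 = (2,5)_6 → 29
29 = (4,5)_6 → 41
41 = (1,0,5)_6 → 26
26 = (4,2)_6 → 20
20 = (3,2)_6 → 13
13 = (2,1)_6 → 5
5 = (5)_6 → 25
25 = (4,1)_6 → 17  — 17 repeats.
That took 13 steps.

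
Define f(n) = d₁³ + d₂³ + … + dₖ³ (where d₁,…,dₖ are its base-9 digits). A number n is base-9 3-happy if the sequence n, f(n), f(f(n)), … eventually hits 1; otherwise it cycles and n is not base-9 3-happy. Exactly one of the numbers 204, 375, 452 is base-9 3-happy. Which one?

204: 204 → 288 → 152 → 856 → 128 → 134 → 638 → 1198 → 470 → 476 → 980 → 540 → 432 → 152  — repeats 152 (not base-9 3-happy)
375: 375 → 405 → 125 → 577 → 345 → 99 → 9 → 1  — reaches 1 (base-9 3-happy)
452: 452 → 258 → 244 → 28 → 28  — repeats 28 (not base-9 3-happy)

375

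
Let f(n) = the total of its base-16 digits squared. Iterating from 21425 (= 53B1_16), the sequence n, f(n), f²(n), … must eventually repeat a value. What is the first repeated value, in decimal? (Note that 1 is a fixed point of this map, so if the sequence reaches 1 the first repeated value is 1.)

169

21425 = (5,3,11,1)_16 → 156
156 = (9,12)_16 → 225
225 = (14,1)_16 → 197
197 = (12,5)_16 → 169
169 = (10,9)_16 → 181
181 = (11,5)_16 → 146
146 = (9,2)_16 → 85
85 = (5,5)_16 → 50
50 = (3,2)_16 → 13
13 = (13)_16 → 169  — 169 already appeared earlier.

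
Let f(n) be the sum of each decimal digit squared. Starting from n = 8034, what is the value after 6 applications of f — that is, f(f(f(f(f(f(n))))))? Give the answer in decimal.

16

8034 → 89
89 → 145
145 → 42
42 → 20
20 → 4
4 → 16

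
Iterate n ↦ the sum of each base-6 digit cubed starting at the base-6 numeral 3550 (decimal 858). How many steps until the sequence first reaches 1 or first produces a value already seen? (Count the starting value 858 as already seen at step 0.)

858 = (3,5,5,0)_6 → 3³ + 5³ + 5³ + 0³ = 27 + 125 + 125 + 0 = 277
277 = (1,1,4,1)_6 → 1³ + 1³ + 4³ + 1³ = 1 + 1 + 64 + 1 = 67
67 = (1,5,1)_6 → 1³ + 5³ + 1³ = 1 + 125 + 1 = 127
127 = (3,3,1)_6 → 3³ + 3³ + 1³ = 27 + 27 + 1 = 55
55 = (1,3,1)_6 → 1³ + 3³ + 1³ = 1 + 27 + 1 = 29
29 = (4,5)_6 → 4³ + 5³ = 64 + 125 = 189
189 = (5,1,3)_6 → 5³ + 1³ + 3³ = 125 + 1 + 27 = 153
153 = (4,1,3)_6 → 4³ + 1³ + 3³ = 64 + 1 + 27 = 92
92 = (2,3,2)_6 → 2³ + 3³ + 2³ = 8 + 27 + 8 = 43
43 = (1,1,1)_6 → 1³ + 1³ + 1³ = 1 + 1 + 1 = 3
3 = (3)_6 → 3³ = 27
27 = (4,3)_6 → 4³ + 3³ = 64 + 27 = 91
91 = (2,3,1)_6 → 2³ + 3³ + 1³ = 8 + 27 + 1 = 36
36 = (1,0,0)_6 → 1³ + 0³ + 0³ = 1 + 0 + 0 = 1  — reached 1.
That took 14 steps.

14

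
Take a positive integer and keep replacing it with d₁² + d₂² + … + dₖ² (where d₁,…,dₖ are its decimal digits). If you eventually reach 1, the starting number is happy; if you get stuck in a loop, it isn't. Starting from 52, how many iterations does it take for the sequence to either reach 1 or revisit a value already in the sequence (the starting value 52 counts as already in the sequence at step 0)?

11

52 → 5² + 2² = 25 + 4 = 29
29 → 2² + 9² = 4 + 81 = 85
85 → 8² + 5² = 64 + 25 = 89
89 → 8² + 9² = 64 + 81 = 145
145 → 1² + 4² + 5² = 1 + 16 + 25 = 42
42 → 4² + 2² = 16 + 4 = 20
20 → 2² + 0² = 4 + 0 = 4
4 → 4² = 16
16 → 1² + 6² = 1 + 36 = 37
37 → 3² + 7² = 9 + 49 = 58
58 → 5² + 8² = 25 + 64 = 89  — 89 repeats.
That took 11 steps.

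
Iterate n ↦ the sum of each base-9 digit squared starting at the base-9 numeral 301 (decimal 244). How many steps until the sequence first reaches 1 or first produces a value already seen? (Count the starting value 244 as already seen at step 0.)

244 = (3,0,1)_9 → 3² + 0² + 1² = 10
10 = (1,1)_9 → 1² + 1² = 2
2 = (2)_9 → 2² = 4
4 = (4)_9 → 4² = 16
16 = (1,7)_9 → 1² + 7² = 50
50 = (5,5)_9 → 5² + 5² = 50  — 50 repeats.
That took 6 steps.

6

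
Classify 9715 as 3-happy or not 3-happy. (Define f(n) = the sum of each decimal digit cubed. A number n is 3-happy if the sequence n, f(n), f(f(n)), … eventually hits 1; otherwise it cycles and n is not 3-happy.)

3-happy

9715 → 9³ + 7³ + 1³ + 5³ = 1198
1198 → 1³ + 1³ + 9³ + 8³ = 1243
1243 → 1³ + 2³ + 4³ + 3³ = 100
100 → 1³ + 0³ + 0³ = 1  — reached 1.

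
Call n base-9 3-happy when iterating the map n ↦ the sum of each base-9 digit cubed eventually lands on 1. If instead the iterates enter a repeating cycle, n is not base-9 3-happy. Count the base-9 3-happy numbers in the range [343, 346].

1

343: 343 → 73 → 513 → 243 → 27 → 27  (repeats 27)
344: 344 → 80 → 1024 → 496 → 218 → 232 → 694 → 638 → 1198 → 470 → 476 → 980 → 540 → 432 → 152 → 856 → 128 → 134 → 638  (repeats 638)
345: 345 → 99 → 9 → 1  (reaches 1)
346: 346 → 136 → 218 → 232 → 694 → 638 → 1198 → 470 → 476 → 980 → 540 → 432 → 152 → 856 → 128 → 134 → 638  (repeats 638)
base-9 3-happy: 345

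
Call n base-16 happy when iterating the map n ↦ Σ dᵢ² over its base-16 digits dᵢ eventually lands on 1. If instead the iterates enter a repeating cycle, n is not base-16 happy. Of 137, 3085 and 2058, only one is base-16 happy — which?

137: 137 → 145 → 82 → 29 → 170 → 200 → 208 → 169 → 181 → 146 → 85 → 50 → 13 → 169  — repeats 169 (not base-16 happy)
3085: 3085 → 313 → 91 → 146 → 85 → 50 → 13 → 169 → 181 → 146  — repeats 146 (not base-16 happy)
2058: 2058 → 164 → 116 → 65 → 17 → 2 → 4 → 16 → 1  — reaches 1 (base-16 happy)

2058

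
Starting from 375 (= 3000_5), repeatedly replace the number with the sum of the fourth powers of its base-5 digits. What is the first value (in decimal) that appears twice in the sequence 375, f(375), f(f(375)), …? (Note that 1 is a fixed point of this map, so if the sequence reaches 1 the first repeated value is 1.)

375 = (3,0,0,0)_5 → 3⁴ + 0⁴ + 0⁴ + 0⁴ = 81 + 0 + 0 + 0 = 81
81 = (3,1,1)_5 → 3⁴ + 1⁴ + 1⁴ = 81 + 1 + 1 = 83
83 = (3,1,3)_5 → 3⁴ + 1⁴ + 3⁴ = 81 + 1 + 81 = 163
163 = (1,1,2,3)_5 → 1⁴ + 1⁴ + 2⁴ + 3⁴ = 1 + 1 + 16 + 81 = 99
99 = (3,4,4)_5 → 3⁴ + 4⁴ + 4⁴ = 81 + 256 + 256 = 593
593 = (4,3,3,3)_5 → 4⁴ + 3⁴ + 3⁴ + 3⁴ = 256 + 81 + 81 + 81 = 499
499 = (3,4,4,4)_5 → 3⁴ + 4⁴ + 4⁴ + 4⁴ = 81 + 256 + 256 + 256 = 849
849 = (1,1,3,4,4)_5 → 1⁴ + 1⁴ + 3⁴ + 4⁴ + 4⁴ = 1 + 1 + 81 + 256 + 256 = 595
595 = (4,3,4,0)_5 → 4⁴ + 3⁴ + 4⁴ + 0⁴ = 256 + 81 + 256 + 0 = 593  — 593 already appeared earlier.

593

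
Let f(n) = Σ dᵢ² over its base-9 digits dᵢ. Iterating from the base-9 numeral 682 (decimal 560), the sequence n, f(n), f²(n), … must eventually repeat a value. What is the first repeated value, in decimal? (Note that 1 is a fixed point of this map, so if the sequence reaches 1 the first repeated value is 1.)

560 = (6,8,2)_9 → 6² + 8² + 2² = 36 + 64 + 4 = 104
104 = (1,2,5)_9 → 1² + 2² + 5² = 1 + 4 + 25 = 30
30 = (3,3)_9 → 3² + 3² = 9 + 9 = 18
18 = (2,0)_9 → 2² + 0² = 4 + 0 = 4
4 = (4)_9 → 4² = 16
16 = (1,7)_9 → 1² + 7² = 1 + 49 = 50
50 = (5,5)_9 → 5² + 5² = 25 + 25 = 50  — 50 already appeared earlier.

50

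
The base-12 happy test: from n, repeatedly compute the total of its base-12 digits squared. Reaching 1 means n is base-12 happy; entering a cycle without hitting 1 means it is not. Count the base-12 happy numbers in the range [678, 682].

678: 678 → 116 → 145 → 2 → 4 → 16 → 17 → 26 → 8 → 64 → 41 → 34 → 104 → 128 → 164 → 66 → 61 → 26  — not base-12 happy
679: 679 → 129 → 181 → 11 → 121 → 101 → 89 → 74 → 40 → 25 → 5 → 25  — not base-12 happy
680: 680 → 144 → 1  — base-12 happy
681: 681 → 161 → 27 → 13 → 2 → 4 → 16 → 17 → 26 → 8 → 64 → 41 → 34 → 104 → 128 → 164 → 66 → 61 → 26  — not base-12 happy
682: 682 → 180 → 10 → 100 → 80 → 100  — not base-12 happy
base-12 happy: 680

1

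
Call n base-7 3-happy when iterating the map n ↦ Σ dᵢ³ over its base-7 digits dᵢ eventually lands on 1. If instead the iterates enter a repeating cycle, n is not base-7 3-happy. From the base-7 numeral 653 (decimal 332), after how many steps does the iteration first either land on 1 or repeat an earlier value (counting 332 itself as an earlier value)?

4

332 = (6,5,3)_7 → 6³ + 5³ + 3³ = 368
368 = (1,0,3,4)_7 → 1³ + 0³ + 3³ + 4³ = 92
92 = (1,6,1)_7 → 1³ + 6³ + 1³ = 218
218 = (4,3,1)_7 → 4³ + 3³ + 1³ = 92  — 92 repeats.
That took 4 steps.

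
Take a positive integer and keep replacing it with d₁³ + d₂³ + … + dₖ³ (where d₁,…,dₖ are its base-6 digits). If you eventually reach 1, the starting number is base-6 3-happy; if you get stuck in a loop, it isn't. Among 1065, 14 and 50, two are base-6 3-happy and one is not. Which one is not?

1065: 1065 → 243 → 92 → 43 → 3 → 27 → 91 → 36 → 1  — reaches 1 (base-6 3-happy)
14: 14 → 16 → 72 → 8 → 9 → 28 → 128 → 62 → 73 → 9  — repeats 9 (not base-6 3-happy)
50: 50 → 17 → 133 → 92 → 43 → 3 → 27 → 91 → 36 → 1  — reaches 1 (base-6 3-happy)

14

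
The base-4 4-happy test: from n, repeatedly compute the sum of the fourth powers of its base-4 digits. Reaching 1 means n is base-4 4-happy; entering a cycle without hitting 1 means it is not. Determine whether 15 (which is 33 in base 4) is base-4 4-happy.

not base-4 4-happy

15 = (3,3)_4 → 162
162 = (2,2,0,2)_4 → 48
48 = (3,0,0)_4 → 81
81 = (1,1,0,1)_4 → 3
3 = (3)_4 → 81  — 81 already seen; the sequence cycles without reaching 1.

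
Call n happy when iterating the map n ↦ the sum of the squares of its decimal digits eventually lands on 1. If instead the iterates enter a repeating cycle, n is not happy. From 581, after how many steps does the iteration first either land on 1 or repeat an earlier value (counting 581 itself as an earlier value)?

13

581 → 5² + 8² + 1² = 90
90 → 9² + 0² = 81
81 → 8² + 1² = 65
65 → 6² + 5² = 61
61 → 6² + 1² = 37
37 → 3² + 7² = 58
58 → 5² + 8² = 89
89 → 8² + 9² = 145
145 → 1² + 4² + 5² = 42
42 → 4² + 2² = 20
20 → 2² + 0² = 4
4 → 4² = 16
16 → 1² + 6² = 37  — 37 repeats.
That took 13 steps.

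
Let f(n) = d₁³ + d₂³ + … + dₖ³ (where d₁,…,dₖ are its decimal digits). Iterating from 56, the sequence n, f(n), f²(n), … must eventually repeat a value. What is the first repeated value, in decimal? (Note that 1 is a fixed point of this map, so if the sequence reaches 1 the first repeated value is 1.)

371

56 → 5³ + 6³ = 125 + 216 = 341
341 → 3³ + 4³ + 1³ = 27 + 64 + 1 = 92
92 → 9³ + 2³ = 729 + 8 = 737
737 → 7³ + 3³ + 7³ = 343 + 27 + 343 = 713
713 → 7³ + 1³ + 3³ = 343 + 1 + 27 = 371
371 → 3³ + 7³ + 1³ = 27 + 343 + 1 = 371  — 371 already appeared earlier.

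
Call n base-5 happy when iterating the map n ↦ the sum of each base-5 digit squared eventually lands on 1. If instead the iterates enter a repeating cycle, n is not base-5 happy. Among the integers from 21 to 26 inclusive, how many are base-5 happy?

2

21: 21 → 17 → 13 → 13  (repeats 13)
22: 22 → 20 → 16 → 10 → 4 → 16  (repeats 16)
23: 23 → 25 → 1  (reaches 1)
24: 24 → 32 → 6 → 2 → 4 → 16 → 10 → 4  (repeats 4)
25: 25 → 1  (reaches 1)
26: 26 → 2 → 4 → 16 → 10 → 4  (repeats 4)
base-5 happy: 23, 25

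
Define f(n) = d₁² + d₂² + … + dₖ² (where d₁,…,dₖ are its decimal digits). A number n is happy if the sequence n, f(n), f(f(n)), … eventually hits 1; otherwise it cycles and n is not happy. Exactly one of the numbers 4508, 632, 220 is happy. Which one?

4508: 4508 → 105 → 26 → 40 → 16 → 37 → 58 → 89 → 145 → 42 → 20 → 4 → 16  — repeats 16 (not happy)
632: 632 → 49 → 97 → 130 → 10 → 1  — reaches 1 (happy)
220: 220 → 8 → 64 → 52 → 29 → 85 → 89 → 145 → 42 → 20 → 4 → 16 → 37 → 58 → 89  — repeats 89 (not happy)

632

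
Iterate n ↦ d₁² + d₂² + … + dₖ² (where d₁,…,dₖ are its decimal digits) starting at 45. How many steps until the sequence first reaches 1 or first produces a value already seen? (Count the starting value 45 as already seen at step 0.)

45 → 4² + 5² = 16 + 25 = 41
41 → 4² + 1² = 16 + 1 = 17
17 → 1² + 7² = 1 + 49 = 50
50 → 5² + 0² = 25 + 0 = 25
25 → 2² + 5² = 4 + 25 = 29
29 → 2² + 9² = 4 + 81 = 85
85 → 8² + 5² = 64 + 25 = 89
89 → 8² + 9² = 64 + 81 = 145
145 → 1² + 4² + 5² = 1 + 16 + 25 = 42
42 → 4² + 2² = 16 + 4 = 20
20 → 2² + 0² = 4 + 0 = 4
4 → 4² = 16
16 → 1² + 6² = 1 + 36 = 37
37 → 3² + 7² = 9 + 49 = 58
58 → 5² + 8² = 25 + 64 = 89  — 89 repeats.
That took 15 steps.

15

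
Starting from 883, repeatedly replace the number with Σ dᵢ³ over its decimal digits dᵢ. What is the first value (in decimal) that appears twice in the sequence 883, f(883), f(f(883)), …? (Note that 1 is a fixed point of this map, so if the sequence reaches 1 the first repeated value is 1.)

883 → 8³ + 8³ + 3³ = 1051
1051 → 1³ + 0³ + 5³ + 1³ = 127
127 → 1³ + 2³ + 7³ = 352
352 → 3³ + 5³ + 2³ = 160
160 → 1³ + 6³ + 0³ = 217
217 → 2³ + 1³ + 7³ = 352  — 352 already appeared earlier.

352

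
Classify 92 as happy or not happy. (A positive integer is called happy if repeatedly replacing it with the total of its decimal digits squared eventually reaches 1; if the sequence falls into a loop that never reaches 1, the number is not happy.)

92 → 9² + 2² = 81 + 4 = 85
85 → 8² + 5² = 64 + 25 = 89
89 → 8² + 9² = 64 + 81 = 145
145 → 1² + 4² + 5² = 1 + 16 + 25 = 42
42 → 4² + 2² = 16 + 4 = 20
20 → 2² + 0² = 4 + 0 = 4
4 → 4² = 16
16 → 1² + 6² = 1 + 36 = 37
37 → 3² + 7² = 9 + 49 = 58
58 → 5² + 8² = 25 + 64 = 89  — 89 already seen; the sequence cycles without reaching 1.

not happy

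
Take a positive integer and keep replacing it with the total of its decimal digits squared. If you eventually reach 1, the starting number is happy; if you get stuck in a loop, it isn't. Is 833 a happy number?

happy

833 → 8² + 3² + 3² = 64 + 9 + 9 = 82
82 → 8² + 2² = 64 + 4 = 68
68 → 6² + 8² = 36 + 64 = 100
100 → 1² + 0² + 0² = 1 + 0 + 0 = 1  — reached 1.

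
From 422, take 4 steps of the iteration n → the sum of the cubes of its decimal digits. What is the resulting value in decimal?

422 → 80
80 → 512
512 → 134
134 → 92

92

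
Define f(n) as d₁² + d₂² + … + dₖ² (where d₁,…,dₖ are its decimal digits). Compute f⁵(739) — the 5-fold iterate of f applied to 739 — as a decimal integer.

100

739 → 7² + 3² + 9² = 49 + 9 + 81 = 139
139 → 1² + 3² + 9² = 1 + 9 + 81 = 91
91 → 9² + 1² = 81 + 1 = 82
82 → 8² + 2² = 64 + 4 = 68
68 → 6² + 8² = 36 + 64 = 100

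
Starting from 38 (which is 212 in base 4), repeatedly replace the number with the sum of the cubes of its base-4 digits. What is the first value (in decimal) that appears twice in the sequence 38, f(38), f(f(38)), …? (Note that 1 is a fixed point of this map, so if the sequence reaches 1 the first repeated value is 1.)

8

38 = (2,1,2)_4 → 2³ + 1³ + 2³ = 8 + 1 + 8 = 17
17 = (1,0,1)_4 → 1³ + 0³ + 1³ = 1 + 0 + 1 = 2
2 = (2)_4 → 2³ = 8
8 = (2,0)_4 → 2³ + 0³ = 8 + 0 = 8  — 8 already appeared earlier.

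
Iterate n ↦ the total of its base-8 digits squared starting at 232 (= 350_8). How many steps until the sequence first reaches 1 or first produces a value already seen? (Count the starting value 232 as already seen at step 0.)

232 = (3,5,0)_8 → 34
34 = (4,2)_8 → 20
20 = (2,4)_8 → 20  — 20 repeats.
That took 3 steps.

3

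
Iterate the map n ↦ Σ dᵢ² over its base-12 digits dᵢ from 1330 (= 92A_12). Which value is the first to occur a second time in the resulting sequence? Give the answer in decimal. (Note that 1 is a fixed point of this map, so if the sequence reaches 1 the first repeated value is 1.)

1330 = (9,2,10)_12 → 9² + 2² + 10² = 81 + 4 + 100 = 185
185 = (1,3,5)_12 → 1² + 3² + 5² = 1 + 9 + 25 = 35
35 = (2,11)_12 → 2² + 11² = 4 + 121 = 125
125 = (10,5)_12 → 10² + 5² = 100 + 25 = 125  — 125 already appeared earlier.

125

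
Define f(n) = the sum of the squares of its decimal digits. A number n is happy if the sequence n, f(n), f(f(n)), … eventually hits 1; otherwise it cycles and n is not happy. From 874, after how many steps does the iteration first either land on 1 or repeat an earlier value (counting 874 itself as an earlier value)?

874 → 8² + 7² + 4² = 64 + 49 + 16 = 129
129 → 1² + 2² + 9² = 1 + 4 + 81 = 86
86 → 8² + 6² = 64 + 36 = 100
100 → 1² + 0² + 0² = 1 + 0 + 0 = 1  — reached 1.
That took 4 steps.

4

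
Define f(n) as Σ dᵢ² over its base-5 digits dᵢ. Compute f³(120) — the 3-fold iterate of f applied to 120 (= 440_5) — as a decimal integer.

2

120 = (4,4,0)_5 → 32
32 = (1,1,2)_5 → 6
6 = (1,1)_5 → 2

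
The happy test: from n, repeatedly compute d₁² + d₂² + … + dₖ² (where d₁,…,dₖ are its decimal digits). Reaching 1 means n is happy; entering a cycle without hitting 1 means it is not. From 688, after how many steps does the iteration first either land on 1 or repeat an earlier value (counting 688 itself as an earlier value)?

15

688 → 6² + 8² + 8² = 36 + 64 + 64 = 164
164 → 1² + 6² + 4² = 1 + 36 + 16 = 53
53 → 5² + 3² = 25 + 9 = 34
34 → 3² + 4² = 9 + 16 = 25
25 → 2² + 5² = 4 + 25 = 29
29 → 2² + 9² = 4 + 81 = 85
85 → 8² + 5² = 64 + 25 = 89
89 → 8² + 9² = 64 + 81 = 145
145 → 1² + 4² + 5² = 1 + 16 + 25 = 42
42 → 4² + 2² = 16 + 4 = 20
20 → 2² + 0² = 4 + 0 = 4
4 → 4² = 16
16 → 1² + 6² = 1 + 36 = 37
37 → 3² + 7² = 9 + 49 = 58
58 → 5² + 8² = 25 + 64 = 89  — 89 repeats.
That took 15 steps.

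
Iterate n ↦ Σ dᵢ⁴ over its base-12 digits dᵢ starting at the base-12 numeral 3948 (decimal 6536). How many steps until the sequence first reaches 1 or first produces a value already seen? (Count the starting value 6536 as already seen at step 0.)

15

6536 = (3,9,4,8)_12 → 3⁴ + 9⁴ + 4⁴ + 8⁴ = 10994
10994 = (6,4,4,2)_12 → 6⁴ + 4⁴ + 4⁴ + 2⁴ = 1824
1824 = (1,0,8,0)_12 → 1⁴ + 0⁴ + 8⁴ + 0⁴ = 4097
4097 = (2,4,5,5)_12 → 2⁴ + 4⁴ + 5⁴ + 5⁴ = 1522
1522 = (10,6,10)_12 → 10⁴ + 6⁴ + 10⁴ = 21296
21296 = (1,0,3,10,8)_12 → 1⁴ + 0⁴ + 3⁴ + 10⁴ + 8⁴ = 14178
14178 = (8,2,5,6)_12 → 8⁴ + 2⁴ + 5⁴ + 6⁴ = 6033
6033 = (3,5,10,9)_12 → 3⁴ + 5⁴ + 10⁴ + 9⁴ = 17267
17267 = (9,11,10,11)_12 → 9⁴ + 11⁴ + 10⁴ + 11⁴ = 45843
45843 = (2,2,6,4,3)_12 → 2⁴ + 2⁴ + 6⁴ + 4⁴ + 3⁴ = 1665
1665 = (11,6,9)_12 → 11⁴ + 6⁴ + 9⁴ = 22498
22498 = (1,1,0,2,10)_12 → 1⁴ + 1⁴ + 0⁴ + 2⁴ + 10⁴ = 10018
10018 = (5,9,6,10)_12 → 5⁴ + 9⁴ + 6⁴ + 10⁴ = 18482
18482 = (10,8,4,2)_12 → 10⁴ + 8⁴ + 4⁴ + 2⁴ = 14368
14368 = (8,3,9,4)_12 → 8⁴ + 3⁴ + 9⁴ + 4⁴ = 10994  — 10994 repeats.
That took 15 steps.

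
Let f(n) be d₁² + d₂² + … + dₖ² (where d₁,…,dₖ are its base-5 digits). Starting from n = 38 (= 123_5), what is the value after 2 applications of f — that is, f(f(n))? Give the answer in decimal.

38 = (1,2,3)_5 → 1² + 2² + 3² = 1 + 4 + 9 = 14
14 = (2,4)_5 → 2² + 4² = 4 + 16 = 20

20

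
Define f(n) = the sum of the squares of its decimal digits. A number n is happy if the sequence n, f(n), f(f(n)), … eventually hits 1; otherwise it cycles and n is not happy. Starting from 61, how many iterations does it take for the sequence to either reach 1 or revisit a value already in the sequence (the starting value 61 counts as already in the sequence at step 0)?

61 → 6² + 1² = 36 + 1 = 37
37 → 3² + 7² = 9 + 49 = 58
58 → 5² + 8² = 25 + 64 = 89
89 → 8² + 9² = 64 + 81 = 145
145 → 1² + 4² + 5² = 1 + 16 + 25 = 42
42 → 4² + 2² = 16 + 4 = 20
20 → 2² + 0² = 4 + 0 = 4
4 → 4² = 16
16 → 1² + 6² = 1 + 36 = 37  — 37 repeats.
That took 9 steps.

9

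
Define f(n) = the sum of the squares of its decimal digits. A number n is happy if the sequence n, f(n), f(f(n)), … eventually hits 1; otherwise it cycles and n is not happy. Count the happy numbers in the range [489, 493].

489: 489 → 161 → 38 → 73 → 58 → 89 → 145 → 42 → 20 → 4 → 16 → 37 → 58  (repeats 58)
490: 490 → 97 → 130 → 10 → 1  (reaches 1)
491: 491 → 98 → 145 → 42 → 20 → 4 → 16 → 37 → 58 → 89 → 145  (repeats 145)
492: 492 → 101 → 2 → 4 → 16 → 37 → 58 → 89 → 145 → 42 → 20 → 4  (repeats 4)
493: 493 → 106 → 37 → 58 → 89 → 145 → 42 → 20 → 4 → 16 → 37  (repeats 37)
happy: 490

1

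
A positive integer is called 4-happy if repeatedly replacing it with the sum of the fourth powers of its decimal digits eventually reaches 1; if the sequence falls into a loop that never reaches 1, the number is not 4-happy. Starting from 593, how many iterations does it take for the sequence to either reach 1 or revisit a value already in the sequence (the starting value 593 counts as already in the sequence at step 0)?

15

593 → 5⁴ + 9⁴ + 3⁴ = 625 + 6561 + 81 = 7267
7267 → 7⁴ + 2⁴ + 6⁴ + 7⁴ = 2401 + 16 + 1296 + 2401 = 6114
6114 → 6⁴ + 1⁴ + 1⁴ + 4⁴ = 1296 + 1 + 1 + 256 = 1554
1554 → 1⁴ + 5⁴ + 5⁴ + 4⁴ = 1 + 625 + 625 + 256 = 1507
1507 → 1⁴ + 5⁴ + 0⁴ + 7⁴ = 1 + 625 + 0 + 2401 = 3027
3027 → 3⁴ + 0⁴ + 2⁴ + 7⁴ = 81 + 0 + 16 + 2401 = 2498
2498 → 2⁴ + 4⁴ + 9⁴ + 8⁴ = 16 + 256 + 6561 + 4096 = 10929
10929 → 1⁴ + 0⁴ + 9⁴ + 2⁴ + 9⁴ = 1 + 0 + 6561 + 16 + 6561 = 13139
13139 → 1⁴ + 3⁴ + 1⁴ + 3⁴ + 9⁴ = 1 + 81 + 1 + 81 + 6561 = 6725
6725 → 6⁴ + 7⁴ + 2⁴ + 5⁴ = 1296 + 2401 + 16 + 625 = 4338
4338 → 4⁴ + 3⁴ + 3⁴ + 8⁴ = 256 + 81 + 81 + 4096 = 4514
4514 → 4⁴ + 5⁴ + 1⁴ + 4⁴ = 256 + 625 + 1 + 256 = 1138
1138 → 1⁴ + 1⁴ + 3⁴ + 8⁴ = 1 + 1 + 81 + 4096 = 4179
4179 → 4⁴ + 1⁴ + 7⁴ + 9⁴ = 256 + 1 + 2401 + 6561 = 9219
9219 → 9⁴ + 2⁴ + 1⁴ + 9⁴ = 6561 + 16 + 1 + 6561 = 13139  — 13139 repeats.
That took 15 steps.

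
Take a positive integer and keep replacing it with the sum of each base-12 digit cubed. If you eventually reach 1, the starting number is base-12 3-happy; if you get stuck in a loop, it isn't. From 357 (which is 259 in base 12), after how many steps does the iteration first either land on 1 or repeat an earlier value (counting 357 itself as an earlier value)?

10

357 = (2,5,9)_12 → 2³ + 5³ + 9³ = 862
862 = (5,11,10)_12 → 5³ + 11³ + 10³ = 2456
2456 = (1,5,0,8)_12 → 1³ + 5³ + 0³ + 8³ = 638
638 = (4,5,2)_12 → 4³ + 5³ + 2³ = 197
197 = (1,4,5)_12 → 1³ + 4³ + 5³ = 190
190 = (1,3,10)_12 → 1³ + 3³ + 10³ = 1028
1028 = (7,1,8)_12 → 7³ + 1³ + 8³ = 856
856 = (5,11,4)_12 → 5³ + 11³ + 4³ = 1520
1520 = (10,6,8)_12 → 10³ + 6³ + 8³ = 1728
1728 = (1,0,0,0)_12 → 1³ + 0³ + 0³ + 0³ = 1  — reached 1.
That took 10 steps.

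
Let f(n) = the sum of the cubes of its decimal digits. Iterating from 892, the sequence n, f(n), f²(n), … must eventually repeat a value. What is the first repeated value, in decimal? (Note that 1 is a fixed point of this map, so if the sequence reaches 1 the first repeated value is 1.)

133

892 → 8³ + 9³ + 2³ = 1249
1249 → 1³ + 2³ + 4³ + 9³ = 802
802 → 8³ + 0³ + 2³ = 520
520 → 5³ + 2³ + 0³ = 133
133 → 1³ + 3³ + 3³ = 55
55 → 5³ + 5³ = 250
250 → 2³ + 5³ + 0³ = 133  — 133 already appeared earlier.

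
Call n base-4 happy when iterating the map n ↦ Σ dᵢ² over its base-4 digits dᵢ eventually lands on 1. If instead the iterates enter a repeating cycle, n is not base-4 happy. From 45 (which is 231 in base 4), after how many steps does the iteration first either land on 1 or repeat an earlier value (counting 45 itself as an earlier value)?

6

45 = (2,3,1)_4 → 2² + 3² + 1² = 4 + 9 + 1 = 14
14 = (3,2)_4 → 3² + 2² = 9 + 4 = 13
13 = (3,1)_4 → 3² + 1² = 9 + 1 = 10
10 = (2,2)_4 → 2² + 2² = 4 + 4 = 8
8 = (2,0)_4 → 2² + 0² = 4 + 0 = 4
4 = (1,0)_4 → 1² + 0² = 1 + 0 = 1  — reached 1.
That took 6 steps.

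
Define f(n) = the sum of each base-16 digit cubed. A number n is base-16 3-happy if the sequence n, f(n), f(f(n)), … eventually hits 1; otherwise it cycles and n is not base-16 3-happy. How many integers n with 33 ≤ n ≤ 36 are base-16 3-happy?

33: 33 → 9 → 729 → 2934 → 1890 → 567 → 378 → 1344 → 189 → 3528 → 4437 → 252 → 5103 → 6147 → 540 → 1737 → 2673 → 1344  (repeats 1344)
34: 34 → 16 → 1  (reaches 1)
35: 35 → 35  (repeats 35)
36: 36 → 72 → 576 → 72  (repeats 72)
base-16 3-happy: 34

1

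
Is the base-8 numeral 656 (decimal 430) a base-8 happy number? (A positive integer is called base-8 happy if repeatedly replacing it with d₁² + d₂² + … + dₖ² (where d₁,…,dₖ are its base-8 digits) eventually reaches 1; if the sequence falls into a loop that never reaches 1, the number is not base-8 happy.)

430 = (6,5,6)_8 → 6² + 5² + 6² = 36 + 25 + 36 = 97
97 = (1,4,1)_8 → 1² + 4² + 1² = 1 + 16 + 1 = 18
18 = (2,2)_8 → 2² + 2² = 4 + 4 = 8
8 = (1,0)_8 → 1² + 0² = 1 + 0 = 1  — reached 1.

base-8 happy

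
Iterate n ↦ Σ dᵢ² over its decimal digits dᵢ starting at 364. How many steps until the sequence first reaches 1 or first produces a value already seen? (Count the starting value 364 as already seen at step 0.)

10

364 → 3² + 6² + 4² = 61
61 → 6² + 1² = 37
37 → 3² + 7² = 58
58 → 5² + 8² = 89
89 → 8² + 9² = 145
145 → 1² + 4² + 5² = 42
42 → 4² + 2² = 20
20 → 2² + 0² = 4
4 → 4² = 16
16 → 1² + 6² = 37  — 37 repeats.
That took 10 steps.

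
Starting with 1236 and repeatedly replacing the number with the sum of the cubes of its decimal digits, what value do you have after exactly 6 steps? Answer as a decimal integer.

1458

1236 → 252
252 → 141
141 → 66
66 → 432
432 → 99
99 → 1458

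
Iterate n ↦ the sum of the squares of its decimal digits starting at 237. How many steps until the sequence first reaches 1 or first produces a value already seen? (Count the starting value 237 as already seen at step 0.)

237 → 2² + 3² + 7² = 62
62 → 6² + 2² = 40
40 → 4² + 0² = 16
16 → 1² + 6² = 37
37 → 3² + 7² = 58
58 → 5² + 8² = 89
89 → 8² + 9² = 145
145 → 1² + 4² + 5² = 42
42 → 4² + 2² = 20
20 → 2² + 0² = 4
4 → 4² = 16  — 16 repeats.
That took 11 steps.

11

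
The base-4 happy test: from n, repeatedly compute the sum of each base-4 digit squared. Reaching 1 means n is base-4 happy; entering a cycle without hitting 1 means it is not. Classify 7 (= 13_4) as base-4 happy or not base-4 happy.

7 = (1,3)_4 → 1² + 3² = 10
10 = (2,2)_4 → 2² + 2² = 8
8 = (2,0)_4 → 2² + 0² = 4
4 = (1,0)_4 → 1² + 0² = 1  — reached 1.

base-4 happy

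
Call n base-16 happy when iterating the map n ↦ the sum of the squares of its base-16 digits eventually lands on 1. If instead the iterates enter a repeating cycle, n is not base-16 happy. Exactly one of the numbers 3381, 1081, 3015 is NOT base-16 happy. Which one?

3381: 3381 → 203 → 265 → 82 → 29 → 170 → 200 → 208 → 169 → 181 → 146 → 85 → 50 → 13 → 169  — repeats 169 (not base-16 happy)
1081: 1081 → 106 → 136 → 128 → 64 → 16 → 1  — reaches 1 (base-16 happy)
3015: 3015 → 314 → 110 → 232 → 260 → 17 → 2 → 4 → 16 → 1  — reaches 1 (base-16 happy)

3381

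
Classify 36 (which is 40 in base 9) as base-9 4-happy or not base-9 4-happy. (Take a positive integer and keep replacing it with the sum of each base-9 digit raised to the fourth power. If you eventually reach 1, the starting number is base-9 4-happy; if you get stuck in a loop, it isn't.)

not base-9 4-happy

36 = (4,0)_9 → 4⁴ + 0⁴ = 256 + 0 = 256
256 = (3,1,4)_9 → 3⁴ + 1⁴ + 4⁴ = 81 + 1 + 256 = 338
338 = (4,1,5)_9 → 4⁴ + 1⁴ + 5⁴ = 256 + 1 + 625 = 882
882 = (1,1,8,0)_9 → 1⁴ + 1⁴ + 8⁴ + 0⁴ = 1 + 1 + 4096 + 0 = 4098
4098 = (5,5,5,3)_9 → 5⁴ + 5⁴ + 5⁴ + 3⁴ = 625 + 625 + 625 + 81 = 1956
1956 = (2,6,1,3)_9 → 2⁴ + 6⁴ + 1⁴ + 3⁴ = 16 + 1296 + 1 + 81 = 1394
1394 = (1,8,1,8)_9 → 1⁴ + 8⁴ + 1⁴ + 8⁴ = 1 + 4096 + 1 + 4096 = 8194
8194 = (1,2,2,1,4)_9 → 1⁴ + 2⁴ + 2⁴ + 1⁴ + 4⁴ = 1 + 16 + 16 + 1 + 256 = 290
290 = (3,5,2)_9 → 3⁴ + 5⁴ + 2⁴ = 81 + 625 + 16 = 722
722 = (8,8,2)_9 → 8⁴ + 8⁴ + 2⁴ = 4096 + 4096 + 16 = 8208
8208 = (1,2,2,3,0)_9 → 1⁴ + 2⁴ + 2⁴ + 3⁴ + 0⁴ = 1 + 16 + 16 + 81 + 0 = 114
114 = (1,3,6)_9 → 1⁴ + 3⁴ + 6⁴ = 1 + 81 + 1296 = 1378
1378 = (1,8,0,1)_9 → 1⁴ + 8⁴ + 0⁴ + 1⁴ = 1 + 4096 + 0 + 1 = 4098  — 4098 already seen; the sequence cycles without reaching 1.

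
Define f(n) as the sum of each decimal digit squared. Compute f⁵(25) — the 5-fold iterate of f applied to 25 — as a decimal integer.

42

25 → 2² + 5² = 29
29 → 2² + 9² = 85
85 → 8² + 5² = 89
89 → 8² + 9² = 145
145 → 1² + 4² + 5² = 42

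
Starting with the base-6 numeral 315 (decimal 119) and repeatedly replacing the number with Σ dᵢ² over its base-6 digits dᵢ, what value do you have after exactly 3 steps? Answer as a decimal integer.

9

119 = (3,1,5)_6 → 35
35 = (5,5)_6 → 50
50 = (1,2,2)_6 → 9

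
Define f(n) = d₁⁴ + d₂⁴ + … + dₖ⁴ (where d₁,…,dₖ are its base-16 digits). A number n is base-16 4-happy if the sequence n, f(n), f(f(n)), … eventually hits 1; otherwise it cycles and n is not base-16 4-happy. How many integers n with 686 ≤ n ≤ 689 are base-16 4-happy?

3

686: 686 → 48432 → 43283 → 16643 → 338 → 642 → 4128 → 17 → 2 → 16 → 1  (reaches 1)
687: 687 → 60641 → 97569 → 30980 → 9218 → 288 → 17 → 2 → 16 → 1  (reaches 1)
688: 688 → 14657 → 6899 → 60707 → 67074 → 1313 → 642 → 4128 → 17 → 2 → 16 → 1  (reaches 1)
689: 689 → 14658 → 6914 → 14658  (repeats 14658)
base-16 4-happy: 686, 687, 688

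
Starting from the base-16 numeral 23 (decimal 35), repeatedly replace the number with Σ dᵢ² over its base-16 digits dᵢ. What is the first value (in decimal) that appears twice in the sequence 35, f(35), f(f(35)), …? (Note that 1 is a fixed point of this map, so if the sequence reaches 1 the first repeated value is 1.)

35 = (2,3)_16 → 2² + 3² = 4 + 9 = 13
13 = (13)_16 → 13² = 169
169 = (10,9)_16 → 10² + 9² = 100 + 81 = 181
181 = (11,5)_16 → 11² + 5² = 121 + 25 = 146
146 = (9,2)_16 → 9² + 2² = 81 + 4 = 85
85 = (5,5)_16 → 5² + 5² = 25 + 25 = 50
50 = (3,2)_16 → 3² + 2² = 9 + 4 = 13  — 13 already appeared earlier.

13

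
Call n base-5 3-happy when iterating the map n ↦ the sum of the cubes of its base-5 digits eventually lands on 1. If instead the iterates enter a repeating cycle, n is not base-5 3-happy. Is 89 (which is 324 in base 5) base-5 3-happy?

not base-5 3-happy

89 = (3,2,4)_5 → 99
99 = (3,4,4)_5 → 155
155 = (1,1,1,0)_5 → 3
3 = (3)_5 → 27
27 = (1,0,2)_5 → 9
9 = (1,4)_5 → 65
65 = (2,3,0)_5 → 35
35 = (1,2,0)_5 → 9  — 9 already seen; the sequence cycles without reaching 1.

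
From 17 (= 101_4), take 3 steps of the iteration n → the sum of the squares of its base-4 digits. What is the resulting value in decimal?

1

17 = (1,0,1)_4 → 1² + 0² + 1² = 1 + 0 + 1 = 2
2 = (2)_4 → 2² = 4
4 = (1,0)_4 → 1² + 0² = 1 + 0 = 1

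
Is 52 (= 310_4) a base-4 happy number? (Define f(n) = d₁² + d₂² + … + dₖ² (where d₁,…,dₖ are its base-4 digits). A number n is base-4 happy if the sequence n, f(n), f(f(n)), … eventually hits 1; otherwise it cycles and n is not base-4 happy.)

base-4 happy

52 = (3,1,0)_4 → 3² + 1² + 0² = 10
10 = (2,2)_4 → 2² + 2² = 8
8 = (2,0)_4 → 2² + 0² = 4
4 = (1,0)_4 → 1² + 0² = 1  — reached 1.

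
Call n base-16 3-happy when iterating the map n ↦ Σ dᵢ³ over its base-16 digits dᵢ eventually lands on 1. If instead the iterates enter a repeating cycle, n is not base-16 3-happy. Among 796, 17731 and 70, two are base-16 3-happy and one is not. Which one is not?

796

796: 796 → 1756 → 4141 → 2206 → 3985 → 4105 → 730 → 3205 → 2365 → 2953 → 2572 → 2728 → 2512 → 2926 → 4291 → 1756  — repeats 1756 (not base-16 3-happy)
17731: 17731 → 280 → 514 → 16 → 1  — reaches 1 (base-16 3-happy)
70: 70 → 280 → 514 → 16 → 1  — reaches 1 (base-16 3-happy)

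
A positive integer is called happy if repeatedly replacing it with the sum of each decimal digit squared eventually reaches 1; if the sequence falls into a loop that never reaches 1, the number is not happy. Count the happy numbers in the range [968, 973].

968: 968 → 181 → 66 → 72 → 53 → 34 → 25 → 29 → 85 → 89 → 145 → 42 → 20 → 4 → 16 → 37 → 58 → 89  (repeats 89)
969: 969 → 198 → 146 → 53 → 34 → 25 → 29 → 85 → 89 → 145 → 42 → 20 → 4 → 16 → 37 → 58 → 89  (repeats 89)
970: 970 → 130 → 10 → 1  (reaches 1)
971: 971 → 131 → 11 → 2 → 4 → 16 → 37 → 58 → 89 → 145 → 42 → 20 → 4  (repeats 4)
972: 972 → 134 → 26 → 40 → 16 → 37 → 58 → 89 → 145 → 42 → 20 → 4 → 16  (repeats 16)
973: 973 → 139 → 91 → 82 → 68 → 100 → 1  (reaches 1)
happy: 970, 973

2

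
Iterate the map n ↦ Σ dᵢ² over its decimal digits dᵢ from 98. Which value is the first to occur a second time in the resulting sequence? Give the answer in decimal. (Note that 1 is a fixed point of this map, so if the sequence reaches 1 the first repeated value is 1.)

98 → 9² + 8² = 145
145 → 1² + 4² + 5² = 42
42 → 4² + 2² = 20
20 → 2² + 0² = 4
4 → 4² = 16
16 → 1² + 6² = 37
37 → 3² + 7² = 58
58 → 5² + 8² = 89
89 → 8² + 9² = 145  — 145 already appeared earlier.

145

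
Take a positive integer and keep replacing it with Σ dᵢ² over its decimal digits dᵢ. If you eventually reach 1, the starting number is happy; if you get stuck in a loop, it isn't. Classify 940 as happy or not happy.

940 → 9² + 4² + 0² = 97
97 → 9² + 7² = 130
130 → 1² + 3² + 0² = 10
10 → 1² + 0² = 1  — reached 1.

happy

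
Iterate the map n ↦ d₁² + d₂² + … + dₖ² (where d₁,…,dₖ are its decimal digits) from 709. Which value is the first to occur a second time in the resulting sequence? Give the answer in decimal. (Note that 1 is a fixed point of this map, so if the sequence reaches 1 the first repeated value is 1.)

1

709 → 7² + 0² + 9² = 49 + 0 + 81 = 130
130 → 1² + 3² + 0² = 1 + 9 + 0 = 10
10 → 1² + 0² = 1 + 0 = 1  — reached the fixed point 1.
1 → 1, so 1 is the first repeated value.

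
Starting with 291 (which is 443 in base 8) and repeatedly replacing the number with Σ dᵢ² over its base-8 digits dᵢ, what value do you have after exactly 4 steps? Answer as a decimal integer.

291 = (4,4,3)_8 → 41
41 = (5,1)_8 → 26
26 = (3,2)_8 → 13
13 = (1,5)_8 → 26

26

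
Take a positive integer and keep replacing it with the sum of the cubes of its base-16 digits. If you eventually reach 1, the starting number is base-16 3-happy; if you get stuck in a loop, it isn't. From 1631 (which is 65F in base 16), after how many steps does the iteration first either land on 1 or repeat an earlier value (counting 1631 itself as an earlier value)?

1631 = (6,5,15)_16 → 6³ + 5³ + 15³ = 216 + 125 + 3375 = 3716
3716 = (14,8,4)_16 → 14³ + 8³ + 4³ = 2744 + 512 + 64 = 3320
3320 = (12,15,8)_16 → 12³ + 15³ + 8³ = 1728 + 3375 + 512 = 5615
5615 = (1,5,14,15)_16 → 1³ + 5³ + 14³ + 15³ = 1 + 125 + 2744 + 3375 = 6245
6245 = (1,8,6,5)_16 → 1³ + 8³ + 6³ + 5³ = 1 + 512 + 216 + 125 = 854
854 = (3,5,6)_16 → 3³ + 5³ + 6³ = 27 + 125 + 216 = 368
368 = (1,7,0)_16 → 1³ + 7³ + 0³ = 1 + 343 + 0 = 344
344 = (1,5,8)_16 → 1³ + 5³ + 8³ = 1 + 125 + 512 = 638
638 = (2,7,14)_16 → 2³ + 7³ + 14³ = 8 + 343 + 2744 = 3095
3095 = (12,1,7)_16 → 12³ + 1³ + 7³ = 1728 + 1 + 343 = 2072
2072 = (8,1,8)_16 → 8³ + 1³ + 8³ = 512 + 1 + 512 = 1025
1025 = (4,0,1)_16 → 4³ + 0³ + 1³ = 64 + 0 + 1 = 65
65 = (4,1)_16 → 4³ + 1³ = 64 + 1 = 65  — 65 repeats.
That took 13 steps.

13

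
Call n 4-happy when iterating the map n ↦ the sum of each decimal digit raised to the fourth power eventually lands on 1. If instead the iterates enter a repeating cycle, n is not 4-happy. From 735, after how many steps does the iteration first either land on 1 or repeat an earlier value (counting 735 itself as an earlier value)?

735 → 3107
3107 → 2483
2483 → 4449
4449 → 7329
7329 → 9059
9059 → 13747
13747 → 5140
5140 → 882
882 → 8208
8208 → 8208  — 8208 repeats.
That took 10 steps.

10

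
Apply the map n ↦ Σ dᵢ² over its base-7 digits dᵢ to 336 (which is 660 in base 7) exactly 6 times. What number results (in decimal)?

336 = (6,6,0)_7 → 6² + 6² + 0² = 72
72 = (1,3,2)_7 → 1² + 3² + 2² = 14
14 = (2,0)_7 → 2² + 0² = 4
4 = (4)_7 → 4² = 16
16 = (2,2)_7 → 2² + 2² = 8
8 = (1,1)_7 → 1² + 1² = 2

2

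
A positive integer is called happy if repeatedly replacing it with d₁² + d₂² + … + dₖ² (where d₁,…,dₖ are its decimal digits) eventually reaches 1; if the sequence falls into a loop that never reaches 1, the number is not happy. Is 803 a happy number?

803 → 8² + 0² + 3² = 64 + 0 + 9 = 73
73 → 7² + 3² = 49 + 9 = 58
58 → 5² + 8² = 25 + 64 = 89
89 → 8² + 9² = 64 + 81 = 145
145 → 1² + 4² + 5² = 1 + 16 + 25 = 42
42 → 4² + 2² = 16 + 4 = 20
20 → 2² + 0² = 4 + 0 = 4
4 → 4² = 16
16 → 1² + 6² = 1 + 36 = 37
37 → 3² + 7² = 9 + 49 = 58  — 58 already seen; the sequence cycles without reaching 1.

not happy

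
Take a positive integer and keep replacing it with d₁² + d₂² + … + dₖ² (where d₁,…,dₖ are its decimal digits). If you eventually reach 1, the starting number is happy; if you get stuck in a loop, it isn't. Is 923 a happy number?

happy

923 → 9² + 2² + 3² = 81 + 4 + 9 = 94
94 → 9² + 4² = 81 + 16 = 97
97 → 9² + 7² = 81 + 49 = 130
130 → 1² + 3² + 0² = 1 + 9 + 0 = 10
10 → 1² + 0² = 1 + 0 = 1  — reached 1.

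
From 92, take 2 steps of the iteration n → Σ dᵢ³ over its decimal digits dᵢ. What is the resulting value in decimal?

92 → 737
737 → 713

713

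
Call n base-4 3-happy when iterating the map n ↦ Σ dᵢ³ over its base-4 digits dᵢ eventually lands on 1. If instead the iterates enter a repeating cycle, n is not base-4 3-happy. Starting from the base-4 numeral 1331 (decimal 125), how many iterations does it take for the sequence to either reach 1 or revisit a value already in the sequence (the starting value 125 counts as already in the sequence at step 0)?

3

125 = (1,3,3,1)_4 → 1³ + 3³ + 3³ + 1³ = 56
56 = (3,2,0)_4 → 3³ + 2³ + 0³ = 35
35 = (2,0,3)_4 → 2³ + 0³ + 3³ = 35  — 35 repeats.
That took 3 steps.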